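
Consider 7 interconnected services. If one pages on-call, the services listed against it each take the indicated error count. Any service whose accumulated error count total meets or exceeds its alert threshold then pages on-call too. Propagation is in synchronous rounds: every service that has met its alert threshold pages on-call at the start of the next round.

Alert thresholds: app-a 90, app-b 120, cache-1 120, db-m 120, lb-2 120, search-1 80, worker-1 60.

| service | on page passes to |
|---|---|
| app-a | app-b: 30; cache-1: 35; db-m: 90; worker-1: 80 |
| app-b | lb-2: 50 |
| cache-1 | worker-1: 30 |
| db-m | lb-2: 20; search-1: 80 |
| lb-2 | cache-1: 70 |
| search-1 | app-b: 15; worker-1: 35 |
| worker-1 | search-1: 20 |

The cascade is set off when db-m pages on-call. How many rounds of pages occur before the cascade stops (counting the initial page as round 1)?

2

Round 1 — db-m pages on-call (initial).
  lb-2: +20 → 20 < 120
  search-1: +80 → 80 ≥ 80
Round 2 — search-1 pages on-call.
  app-b: +15 → 15 < 120
  worker-1: +35 → 35 < 60
No further pages.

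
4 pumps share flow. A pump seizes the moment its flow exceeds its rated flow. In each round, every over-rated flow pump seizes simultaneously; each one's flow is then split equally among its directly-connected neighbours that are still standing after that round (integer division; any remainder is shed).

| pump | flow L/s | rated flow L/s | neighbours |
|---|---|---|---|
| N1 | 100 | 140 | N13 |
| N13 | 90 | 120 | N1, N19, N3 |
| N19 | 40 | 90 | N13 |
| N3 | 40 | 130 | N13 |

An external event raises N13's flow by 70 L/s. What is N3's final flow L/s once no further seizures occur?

93

Round 1 — N13 at 160 > 120. N13 seizes.
  N13 sheds 160 L/s to N1, N19, N3: 53 each (1 lost).
    N1: 100+53 = 153 > 140
    N19: 40+53 = 93 > 90
    N3: 40+53 = 93 ≤ 130
Round 2 — N1, N19 seize.
  N1 sheds 153 L/s: no online neighbours, lost.
  N19 sheds 93 L/s: no online neighbours, lost.
No further seizures.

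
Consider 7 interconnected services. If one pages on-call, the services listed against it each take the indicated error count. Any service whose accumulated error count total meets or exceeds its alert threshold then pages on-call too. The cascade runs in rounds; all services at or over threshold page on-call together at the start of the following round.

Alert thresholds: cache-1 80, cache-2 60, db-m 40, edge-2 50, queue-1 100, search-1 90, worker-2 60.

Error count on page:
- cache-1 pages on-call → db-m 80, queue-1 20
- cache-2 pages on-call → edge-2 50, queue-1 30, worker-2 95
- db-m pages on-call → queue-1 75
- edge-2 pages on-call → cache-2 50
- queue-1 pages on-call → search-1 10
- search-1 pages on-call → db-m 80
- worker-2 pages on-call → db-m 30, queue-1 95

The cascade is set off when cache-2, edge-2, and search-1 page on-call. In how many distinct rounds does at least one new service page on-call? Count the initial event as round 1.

Round 1 — cache-2, edge-2, search-1 page on-call (initial).
  db-m: +80 → 80 ≥ 40
  queue-1: +30 → 30 < 100
  worker-2: +95 → 95 ≥ 60
Round 2 — db-m, worker-2 page on-call.
  queue-1: +75+95 → 200 ≥ 100
Round 3 — queue-1 pages on-call.
No further pages.

3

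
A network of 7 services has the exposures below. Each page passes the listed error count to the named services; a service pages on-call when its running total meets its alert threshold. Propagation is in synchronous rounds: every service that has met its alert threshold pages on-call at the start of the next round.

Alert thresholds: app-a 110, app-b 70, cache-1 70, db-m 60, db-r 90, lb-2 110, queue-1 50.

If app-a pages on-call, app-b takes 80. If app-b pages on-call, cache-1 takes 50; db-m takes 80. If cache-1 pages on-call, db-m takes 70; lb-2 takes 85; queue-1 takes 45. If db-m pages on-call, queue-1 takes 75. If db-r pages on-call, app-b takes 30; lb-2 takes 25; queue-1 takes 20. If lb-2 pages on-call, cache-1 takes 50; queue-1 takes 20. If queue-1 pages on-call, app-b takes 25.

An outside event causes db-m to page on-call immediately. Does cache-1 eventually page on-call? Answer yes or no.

no

Round 1 — db-m pages on-call (initial).
  queue-1: +75 → 75 ≥ 50
Round 2 — queue-1 pages on-call.
  app-b: +25 → 25 < 70
No further pages.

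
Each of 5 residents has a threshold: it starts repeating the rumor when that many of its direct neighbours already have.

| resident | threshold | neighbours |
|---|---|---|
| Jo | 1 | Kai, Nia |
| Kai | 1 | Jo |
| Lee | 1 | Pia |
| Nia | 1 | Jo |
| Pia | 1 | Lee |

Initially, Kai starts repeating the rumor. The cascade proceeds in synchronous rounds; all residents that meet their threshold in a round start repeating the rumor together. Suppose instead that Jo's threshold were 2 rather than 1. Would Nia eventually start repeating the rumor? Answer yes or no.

no

With Jo's threshold at 2:
Round 1 — Kai starts repeating the rumor (initial).
Round 2 — no new spreads; cascade stops.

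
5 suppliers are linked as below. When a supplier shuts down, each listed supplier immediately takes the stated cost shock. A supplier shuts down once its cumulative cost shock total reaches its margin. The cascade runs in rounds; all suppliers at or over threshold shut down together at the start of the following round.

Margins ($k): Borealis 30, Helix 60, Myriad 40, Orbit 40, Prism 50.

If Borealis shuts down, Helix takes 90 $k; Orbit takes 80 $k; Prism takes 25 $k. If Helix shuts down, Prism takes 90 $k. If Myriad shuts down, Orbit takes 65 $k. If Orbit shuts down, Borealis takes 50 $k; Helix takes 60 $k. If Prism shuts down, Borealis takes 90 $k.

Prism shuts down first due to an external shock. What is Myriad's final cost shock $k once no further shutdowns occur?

0

Round 1 — Prism shuts down (initial).
  Borealis: +90 → 90 ≥ 30
Round 2 — Borealis shuts down.
  Helix: +90 → 90 ≥ 60
  Orbit: +80 → 80 ≥ 40
Round 3 — Helix, Orbit shut down.
No further shutdowns.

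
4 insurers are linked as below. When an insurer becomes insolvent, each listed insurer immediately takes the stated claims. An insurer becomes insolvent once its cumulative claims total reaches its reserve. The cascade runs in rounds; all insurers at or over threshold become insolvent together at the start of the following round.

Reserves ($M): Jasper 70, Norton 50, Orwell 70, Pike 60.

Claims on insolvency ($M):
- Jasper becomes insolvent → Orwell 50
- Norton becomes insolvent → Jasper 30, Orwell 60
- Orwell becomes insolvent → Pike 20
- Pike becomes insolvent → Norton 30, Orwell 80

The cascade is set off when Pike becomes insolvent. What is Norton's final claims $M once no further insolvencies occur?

Round 1 — Pike becomes insolvent (initial).
  Norton: +30 → 30 < 50
  Orwell: +80 → 80 ≥ 70
Round 2 — Orwell becomes insolvent.
No further insolvencies.

30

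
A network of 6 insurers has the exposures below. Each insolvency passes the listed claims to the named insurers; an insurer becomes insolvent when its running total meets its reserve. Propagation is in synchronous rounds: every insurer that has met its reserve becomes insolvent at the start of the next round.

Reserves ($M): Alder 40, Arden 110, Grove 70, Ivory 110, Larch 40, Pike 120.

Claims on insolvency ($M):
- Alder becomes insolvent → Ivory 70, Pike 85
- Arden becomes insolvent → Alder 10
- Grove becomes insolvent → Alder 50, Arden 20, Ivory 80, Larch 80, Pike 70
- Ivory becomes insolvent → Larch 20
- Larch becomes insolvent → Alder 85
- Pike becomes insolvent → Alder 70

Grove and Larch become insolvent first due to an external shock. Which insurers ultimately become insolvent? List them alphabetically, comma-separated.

Alder, Grove, Ivory, Larch, Pike

Round 1 — Grove, Larch become insolvent (initial).
  Alder: +50+85 → 135 ≥ 40
  Arden: +20 → 20 < 110
  Ivory: +80 → 80 < 110
  Pike: +70 → 70 < 120
Round 2 — Alder becomes insolvent.
  Ivory: +70 → 150 ≥ 110
  Pike: +85 → 155 ≥ 120
Round 3 — Ivory, Pike become insolvent.
No further insolvencies.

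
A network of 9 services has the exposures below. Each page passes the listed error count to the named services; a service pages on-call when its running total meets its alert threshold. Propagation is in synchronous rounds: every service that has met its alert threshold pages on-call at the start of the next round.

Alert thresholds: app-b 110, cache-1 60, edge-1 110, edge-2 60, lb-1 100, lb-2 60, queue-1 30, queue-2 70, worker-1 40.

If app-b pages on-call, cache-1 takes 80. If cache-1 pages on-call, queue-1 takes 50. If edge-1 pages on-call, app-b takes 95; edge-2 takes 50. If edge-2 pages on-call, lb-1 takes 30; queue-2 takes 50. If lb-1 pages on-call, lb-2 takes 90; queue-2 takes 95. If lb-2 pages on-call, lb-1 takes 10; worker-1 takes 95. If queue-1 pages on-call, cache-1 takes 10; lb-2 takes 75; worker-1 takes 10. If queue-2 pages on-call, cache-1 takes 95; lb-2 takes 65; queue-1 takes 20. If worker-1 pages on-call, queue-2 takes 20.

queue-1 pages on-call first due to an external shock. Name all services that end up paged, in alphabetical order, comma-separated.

lb-2, queue-1, worker-1

Round 1 — queue-1 pages on-call (initial).
  cache-1: +10 → 10 < 60
  lb-2: +75 → 75 ≥ 60
  worker-1: +10 → 10 < 40
Round 2 — lb-2 pages on-call.
  lb-1: +10 → 10 < 100
  worker-1: +95 → 105 ≥ 40
Round 3 — worker-1 pages on-call.
  queue-2: +20 → 20 < 70
No further pages.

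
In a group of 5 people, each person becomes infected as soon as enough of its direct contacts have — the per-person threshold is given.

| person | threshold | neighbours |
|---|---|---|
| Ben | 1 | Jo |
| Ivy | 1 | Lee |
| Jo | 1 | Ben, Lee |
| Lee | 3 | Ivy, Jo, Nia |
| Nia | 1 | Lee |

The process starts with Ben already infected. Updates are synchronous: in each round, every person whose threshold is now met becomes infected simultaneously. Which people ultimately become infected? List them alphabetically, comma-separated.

Round 1 — Ben becomes infected (initial).
Round 2 — checking thresholds:
  Jo: 1 of 2 neighbours ≥ 1, becomes infected.
Round 3 — no new infections; cascade stops.

Ben, Jo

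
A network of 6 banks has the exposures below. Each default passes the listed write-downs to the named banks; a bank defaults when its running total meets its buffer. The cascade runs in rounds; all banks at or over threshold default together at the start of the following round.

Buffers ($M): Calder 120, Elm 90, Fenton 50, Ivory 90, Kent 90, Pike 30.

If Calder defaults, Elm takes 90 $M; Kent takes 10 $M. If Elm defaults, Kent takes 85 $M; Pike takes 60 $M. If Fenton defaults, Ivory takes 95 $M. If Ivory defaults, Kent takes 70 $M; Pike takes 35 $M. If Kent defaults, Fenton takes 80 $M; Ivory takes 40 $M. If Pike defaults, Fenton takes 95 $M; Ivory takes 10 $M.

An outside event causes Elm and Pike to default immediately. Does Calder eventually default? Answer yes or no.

Round 1 — Elm, Pike default (initial).
  Fenton: +95 → 95 ≥ 50
  Ivory: +10 → 10 < 90
  Kent: +85 → 85 < 90
Round 2 — Fenton defaults.
  Ivory: +95 → 105 ≥ 90
Round 3 — Ivory defaults.
  Kent: +70 → 155 ≥ 90
Round 4 — Kent defaults.
No further defaults.

no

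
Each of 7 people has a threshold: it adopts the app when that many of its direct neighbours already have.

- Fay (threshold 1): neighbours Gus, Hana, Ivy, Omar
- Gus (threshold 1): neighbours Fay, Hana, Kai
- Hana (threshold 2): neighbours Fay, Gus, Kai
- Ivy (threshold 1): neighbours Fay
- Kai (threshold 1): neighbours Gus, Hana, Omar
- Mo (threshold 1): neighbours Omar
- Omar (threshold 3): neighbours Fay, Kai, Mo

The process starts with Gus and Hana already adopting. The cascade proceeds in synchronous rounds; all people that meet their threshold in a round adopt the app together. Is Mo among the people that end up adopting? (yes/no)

no

Round 1 — Gus, Hana adopt the app (initial).
Round 2 — checking thresholds:
  Fay: 2 of 4 neighbours ≥ 1, adopts the app.
  Kai: 2 of 3 neighbours ≥ 1, adopts the app.
Round 3 — checking thresholds:
  Ivy: 1 of 1 neighbours ≥ 1, adopts the app.
  Omar: 2 of 3 neighbours < 3, holds.
Round 4 — no new adoptions; cascade stops.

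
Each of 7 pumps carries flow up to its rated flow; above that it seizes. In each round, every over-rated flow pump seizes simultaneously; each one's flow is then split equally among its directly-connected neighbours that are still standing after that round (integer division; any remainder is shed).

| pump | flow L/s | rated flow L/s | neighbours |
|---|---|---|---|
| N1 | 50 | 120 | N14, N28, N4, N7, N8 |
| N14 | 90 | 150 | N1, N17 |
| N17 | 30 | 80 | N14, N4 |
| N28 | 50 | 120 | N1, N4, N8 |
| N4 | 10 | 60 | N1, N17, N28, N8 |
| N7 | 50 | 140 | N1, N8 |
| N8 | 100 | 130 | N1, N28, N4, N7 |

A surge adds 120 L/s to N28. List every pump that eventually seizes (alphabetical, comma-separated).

Round 1 — N28 at 170 > 120. N28 seizes.
  N28 sheds 170 L/s to N1, N4, N8: 56 each (2 lost).
    N1: 50+56 = 106 ≤ 120
    N4: 10+56 = 66 > 60
    N8: 100+56 = 156 > 130
Round 2 — N4, N8 seize.
  N4 sheds 66 L/s to N1, N17: 33 each.
    N1: 106+33 = 139 > 120
    N17: 30+33 = 63 ≤ 80
  N8 sheds 156 L/s to N1, N7: 78 each.
    N1: 139+78 = 217 > 120
    N7: 50+78 = 128 ≤ 140
Round 3 — N1 seizes.
  N1 sheds 217 L/s to N14, N7: 108 each (1 lost).
    N14: 90+108 = 198 > 150
    N7: 128+108 = 236 > 140
Round 4 — N14, N7 seize.
  N14 sheds 198 L/s to N17: 198 each.
    N17: 63+198 = 261 > 80
  N7 sheds 236 L/s: no online neighbours, lost.
Round 5 — N17 seizes.
  N17 sheds 261 L/s: no online neighbours, lost.
No further seizures.

N1, N14, N17, N28, N4, N7, N8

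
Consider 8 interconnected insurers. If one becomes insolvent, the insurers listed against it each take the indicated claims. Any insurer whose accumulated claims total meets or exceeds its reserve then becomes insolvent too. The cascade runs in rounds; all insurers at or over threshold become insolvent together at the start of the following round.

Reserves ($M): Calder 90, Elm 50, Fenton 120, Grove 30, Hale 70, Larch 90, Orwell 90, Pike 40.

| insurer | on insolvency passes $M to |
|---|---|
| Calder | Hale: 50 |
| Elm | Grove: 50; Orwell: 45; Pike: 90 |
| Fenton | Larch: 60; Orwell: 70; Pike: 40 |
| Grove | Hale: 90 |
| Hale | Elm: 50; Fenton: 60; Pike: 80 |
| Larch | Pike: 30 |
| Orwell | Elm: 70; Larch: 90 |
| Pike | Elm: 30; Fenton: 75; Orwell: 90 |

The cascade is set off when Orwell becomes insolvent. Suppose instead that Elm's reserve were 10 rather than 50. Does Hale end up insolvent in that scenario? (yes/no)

yes

With Elm's reserve at 10:
Round 1 — Orwell becomes insolvent (initial).
  Elm: +70 → 70 ≥ 10
  Larch: +90 → 90 ≥ 90
Round 2 — Elm, Larch become insolvent.
  Grove: +50 → 50 ≥ 30
  Pike: +90+30 → 120 ≥ 40
Round 3 — Grove, Pike become insolvent.
  Fenton: +75 → 75 < 120
  Hale: +90 → 90 ≥ 70
Round 4 — Hale becomes insolvent.
  Fenton: +60 → 135 ≥ 120
Round 5 — Fenton becomes insolvent.
No further insolvencies.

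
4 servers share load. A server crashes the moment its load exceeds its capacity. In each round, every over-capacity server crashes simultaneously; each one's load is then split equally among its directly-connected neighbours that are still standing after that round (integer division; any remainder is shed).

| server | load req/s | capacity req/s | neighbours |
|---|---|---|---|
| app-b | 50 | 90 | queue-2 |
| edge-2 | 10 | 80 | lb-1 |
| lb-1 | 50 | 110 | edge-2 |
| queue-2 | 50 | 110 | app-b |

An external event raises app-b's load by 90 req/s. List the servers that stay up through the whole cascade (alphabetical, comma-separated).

edge-2, lb-1

Round 1 — app-b at 140 > 90. app-b crashes.
  app-b sheds 140 req/s to queue-2: 140 each.
    queue-2: 50+140 = 190 > 110
Round 2 — queue-2 crashes.
  queue-2 sheds 190 req/s: no online neighbours, lost.
No further crashes.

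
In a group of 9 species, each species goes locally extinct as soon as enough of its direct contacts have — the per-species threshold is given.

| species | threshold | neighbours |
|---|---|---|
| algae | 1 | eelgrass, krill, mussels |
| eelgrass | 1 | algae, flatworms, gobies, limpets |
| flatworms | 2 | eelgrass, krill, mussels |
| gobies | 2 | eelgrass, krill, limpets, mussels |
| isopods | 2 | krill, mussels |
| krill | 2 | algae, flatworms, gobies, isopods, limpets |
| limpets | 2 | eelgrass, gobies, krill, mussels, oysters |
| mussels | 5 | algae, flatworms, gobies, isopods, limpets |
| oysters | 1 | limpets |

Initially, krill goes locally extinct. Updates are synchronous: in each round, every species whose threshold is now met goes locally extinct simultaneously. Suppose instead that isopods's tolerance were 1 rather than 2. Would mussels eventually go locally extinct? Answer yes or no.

yes

With isopods's tolerance at 1:
Round 1 — krill goes locally extinct (initial).
Round 2 — checking thresholds:
  algae: 1 of 3 neighbours ≥ 1, goes locally extinct.
  flatworms: 1 of 3 neighbours < 2, below threshold.
  gobies: 1 of 4 neighbours < 2, below threshold.
  isopods: 1 of 2 neighbours ≥ 1, goes locally extinct.
  limpets: 1 of 5 neighbours < 2, below threshold.
Round 3 — checking thresholds:
  eelgrass: 1 of 4 neighbours ≥ 1, goes locally extinct.
  flatworms: 1 of 3 neighbours < 2, below threshold.
  gobies: 1 of 4 neighbours < 2, below threshold.
  limpets: 1 of 5 neighbours < 2, below threshold.
  mussels: 2 of 5 neighbours < 5, below threshold.
Round 4 — checking thresholds:
  flatworms: 2 of 3 neighbours ≥ 2, goes locally extinct.
  gobies: 2 of 4 neighbours ≥ 2, goes locally extinct.
  limpets: 2 of 5 neighbours ≥ 2, goes locally extinct.
  mussels: 2 of 5 neighbours < 5, below threshold.
Round 5 — checking thresholds:
  mussels: 5 of 5 neighbours ≥ 5, goes locally extinct.
  oysters: 1 of 1 neighbours ≥ 1, goes locally extinct.
Round 6 — no new extinctions; cascade stops.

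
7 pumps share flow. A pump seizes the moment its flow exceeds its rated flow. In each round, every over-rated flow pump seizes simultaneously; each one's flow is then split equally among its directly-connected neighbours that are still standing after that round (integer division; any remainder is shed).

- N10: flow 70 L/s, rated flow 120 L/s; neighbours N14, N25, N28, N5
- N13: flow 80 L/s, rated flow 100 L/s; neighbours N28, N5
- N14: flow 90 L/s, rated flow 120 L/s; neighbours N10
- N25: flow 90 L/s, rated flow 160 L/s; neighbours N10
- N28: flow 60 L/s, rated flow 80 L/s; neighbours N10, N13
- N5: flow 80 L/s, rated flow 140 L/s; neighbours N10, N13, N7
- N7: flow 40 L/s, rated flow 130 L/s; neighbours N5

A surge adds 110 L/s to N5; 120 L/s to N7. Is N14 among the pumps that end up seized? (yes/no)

Round 1 — N5 at 190 > 140; N7 at 160 > 130. N5, N7 seize.
  N5 sheds 190 L/s to N10, N13: 95 each.
    N10: 70+95 = 165 > 120
    N13: 80+95 = 175 > 100
  N7 sheds 160 L/s: no online neighbours, lost.
Round 2 — N10, N13 seize.
  N10 sheds 165 L/s to N14, N25, N28: 55 each.
    N14: 90+55 = 145 > 120
    N25: 90+55 = 145 ≤ 160
    N28: 60+55 = 115 > 80
  N13 sheds 175 L/s to N28: 175 each.
    N28: 115+175 = 290 > 80
Round 3 — N14, N28 seize.
  N14 sheds 145 L/s: no online neighbours, lost.
  N28 sheds 290 L/s: no online neighbours, lost.
No further seizures.

yes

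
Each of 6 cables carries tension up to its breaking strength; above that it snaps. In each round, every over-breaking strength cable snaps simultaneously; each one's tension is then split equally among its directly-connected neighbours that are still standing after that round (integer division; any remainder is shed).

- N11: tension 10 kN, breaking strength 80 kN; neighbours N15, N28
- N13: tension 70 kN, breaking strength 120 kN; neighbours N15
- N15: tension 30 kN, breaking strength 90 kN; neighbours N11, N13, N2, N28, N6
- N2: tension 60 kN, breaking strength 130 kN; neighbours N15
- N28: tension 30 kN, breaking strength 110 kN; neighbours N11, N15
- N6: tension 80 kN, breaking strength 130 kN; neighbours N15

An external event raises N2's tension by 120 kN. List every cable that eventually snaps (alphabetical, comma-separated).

Round 1 — N2 at 180 > 130. N2 snaps.
  N2 sheds 180 kN to N15: 180 each.
    N15: 30+180 = 210 > 90
Round 2 — N15 snaps.
  N15 sheds 210 kN to N11, N13, N28, N6: 52 each (2 lost).
    N11: 10+52 = 62 ≤ 80
    N13: 70+52 = 122 > 120
    N28: 30+52 = 82 ≤ 110
    N6: 80+52 = 132 > 130
Round 3 — N13, N6 snap.
  N13 sheds 122 kN: no online neighbours, lost.
  N6 sheds 132 kN: no online neighbours, lost.
No further breaks.

N13, N15, N2, N6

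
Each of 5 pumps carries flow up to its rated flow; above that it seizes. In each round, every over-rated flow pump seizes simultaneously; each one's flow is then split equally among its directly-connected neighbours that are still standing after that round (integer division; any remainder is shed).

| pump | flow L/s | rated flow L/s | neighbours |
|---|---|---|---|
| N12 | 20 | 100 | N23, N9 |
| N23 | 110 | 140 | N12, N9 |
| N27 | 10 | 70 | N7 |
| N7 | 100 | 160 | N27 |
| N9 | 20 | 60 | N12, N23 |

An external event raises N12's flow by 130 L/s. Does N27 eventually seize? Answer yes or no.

no

Round 1 — N12 at 150 > 100. N12 seizes.
  N12 sheds 150 L/s to N23, N9: 75 each.
    N23: 110+75 = 185 > 140
    N9: 20+75 = 95 > 60
Round 2 — N23, N9 seize.
  N23 sheds 185 L/s: no online neighbours, lost.
  N9 sheds 95 L/s: no online neighbours, lost.
No further seizures.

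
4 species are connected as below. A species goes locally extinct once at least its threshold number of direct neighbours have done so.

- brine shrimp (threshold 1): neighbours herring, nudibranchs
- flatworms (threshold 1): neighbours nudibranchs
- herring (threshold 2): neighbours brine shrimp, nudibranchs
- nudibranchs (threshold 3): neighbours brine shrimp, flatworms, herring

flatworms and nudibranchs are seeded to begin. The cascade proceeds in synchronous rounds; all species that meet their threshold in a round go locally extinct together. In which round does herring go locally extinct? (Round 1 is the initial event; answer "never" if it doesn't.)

3

Round 1 — flatworms, nudibranchs go locally extinct (initial).
Round 2 — checking thresholds:
  brine shrimp: 1 of 2 neighbours ≥ 1, goes locally extinct.
  herring: 1 of 2 neighbours < 2, not yet.
Round 3 — checking thresholds:
  herring: 2 of 2 neighbours ≥ 2, goes locally extinct.
Round 4 — no new extinctions; cascade stops.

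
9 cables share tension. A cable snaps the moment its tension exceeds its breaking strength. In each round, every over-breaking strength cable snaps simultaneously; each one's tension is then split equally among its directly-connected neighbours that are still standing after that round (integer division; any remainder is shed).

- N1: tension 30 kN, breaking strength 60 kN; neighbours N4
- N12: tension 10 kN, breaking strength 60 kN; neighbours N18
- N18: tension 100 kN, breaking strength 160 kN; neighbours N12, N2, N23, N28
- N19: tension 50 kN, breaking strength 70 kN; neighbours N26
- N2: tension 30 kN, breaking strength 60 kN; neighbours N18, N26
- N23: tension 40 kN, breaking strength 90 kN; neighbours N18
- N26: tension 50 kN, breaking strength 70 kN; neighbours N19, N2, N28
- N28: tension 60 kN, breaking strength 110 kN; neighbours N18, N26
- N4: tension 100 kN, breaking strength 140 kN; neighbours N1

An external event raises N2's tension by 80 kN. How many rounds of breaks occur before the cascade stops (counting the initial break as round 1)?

5

Round 1 — N2 at 110 > 60. N2 snaps.
  N2 sheds 110 kN to N18, N26: 55 each.
    N18: 100+55 = 155 ≤ 160
    N26: 50+55 = 105 > 70
Round 2 — N26 snaps.
  N26 sheds 105 kN to N19, N28: 52 each (1 lost).
    N19: 50+52 = 102 > 70
    N28: 60+52 = 112 > 110
Round 3 — N19, N28 snap.
  N19 sheds 102 kN: no online neighbours, lost.
  N28 sheds 112 kN to N18: 112 each.
    N18: 155+112 = 267 > 160
Round 4 — N18 snaps.
  N18 sheds 267 kN to N12, N23: 133 each (1 lost).
    N12: 10+133 = 143 > 60
    N23: 40+133 = 173 > 90
Round 5 — N12, N23 snap.
  N12 sheds 143 kN: no online neighbours, lost.
  N23 sheds 173 kN: no online neighbours, lost.
No further breaks.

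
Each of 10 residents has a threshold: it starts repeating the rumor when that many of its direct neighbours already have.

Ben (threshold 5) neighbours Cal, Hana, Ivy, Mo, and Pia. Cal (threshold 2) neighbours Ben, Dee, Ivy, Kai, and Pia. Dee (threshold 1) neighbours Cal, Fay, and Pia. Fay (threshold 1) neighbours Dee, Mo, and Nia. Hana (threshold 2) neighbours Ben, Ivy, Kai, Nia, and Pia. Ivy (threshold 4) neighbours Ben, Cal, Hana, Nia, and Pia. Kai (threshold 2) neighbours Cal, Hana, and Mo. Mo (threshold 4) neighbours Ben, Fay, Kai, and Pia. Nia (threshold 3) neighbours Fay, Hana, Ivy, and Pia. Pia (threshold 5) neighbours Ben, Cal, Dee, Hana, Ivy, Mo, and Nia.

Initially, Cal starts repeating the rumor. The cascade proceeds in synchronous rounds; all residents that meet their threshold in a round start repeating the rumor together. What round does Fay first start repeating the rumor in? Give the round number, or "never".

3

Round 1 — Cal starts repeating the rumor (initial).
Round 2 — checking thresholds:
  Ben: 1 of 5 neighbours < 5, not yet.
  Dee: 1 of 3 neighbours ≥ 1, starts repeating the rumor.
  Ivy: 1 of 5 neighbours < 4, not yet.
  Kai: 1 of 3 neighbours < 2, not yet.
  Pia: 1 of 7 neighbours < 5, not yet.
Round 3 — checking thresholds:
  Ben: 1 of 5 neighbours < 5, not yet.
  Fay: 1 of 3 neighbours ≥ 1, starts repeating the rumor.
  Ivy: 1 of 5 neighbours < 4, not yet.
  Kai: 1 of 3 neighbours < 2, not yet.
  Pia: 2 of 7 neighbours < 5, not yet.
Round 4 — no new spreads; cascade stops.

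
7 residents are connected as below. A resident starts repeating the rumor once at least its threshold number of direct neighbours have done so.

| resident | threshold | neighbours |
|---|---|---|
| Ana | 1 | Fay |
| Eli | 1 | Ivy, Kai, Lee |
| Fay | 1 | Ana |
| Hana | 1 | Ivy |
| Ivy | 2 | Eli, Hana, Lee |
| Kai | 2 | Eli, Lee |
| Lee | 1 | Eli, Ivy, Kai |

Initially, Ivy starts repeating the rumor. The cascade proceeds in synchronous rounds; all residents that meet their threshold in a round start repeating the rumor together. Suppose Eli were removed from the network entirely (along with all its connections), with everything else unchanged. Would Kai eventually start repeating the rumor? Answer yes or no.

no

With Eli removed:
Round 1 — Ivy starts repeating the rumor (initial).
Round 2 — checking thresholds:
  Hana: 1 of 1 neighbours ≥ 1, starts repeating the rumor.
  Lee: 1 of 2 neighbours ≥ 1, starts repeating the rumor.
Round 3 — no new spreads; cascade stops.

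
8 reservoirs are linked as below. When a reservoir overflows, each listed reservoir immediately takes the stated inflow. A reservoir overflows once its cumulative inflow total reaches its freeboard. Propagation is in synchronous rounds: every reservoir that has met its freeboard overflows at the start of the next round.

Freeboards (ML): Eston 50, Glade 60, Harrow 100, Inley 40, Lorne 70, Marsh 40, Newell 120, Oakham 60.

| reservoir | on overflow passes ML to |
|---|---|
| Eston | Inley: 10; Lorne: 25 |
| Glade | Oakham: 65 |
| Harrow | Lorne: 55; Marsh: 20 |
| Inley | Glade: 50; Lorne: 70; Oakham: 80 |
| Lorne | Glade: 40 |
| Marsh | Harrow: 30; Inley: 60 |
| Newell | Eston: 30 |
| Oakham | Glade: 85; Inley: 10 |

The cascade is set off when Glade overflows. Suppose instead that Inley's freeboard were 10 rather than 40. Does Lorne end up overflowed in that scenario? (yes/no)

yes

With Inley's freeboard at 10:
Round 1 — Glade overflows (initial).
  Oakham: +65 → 65 ≥ 60
Round 2 — Oakham overflows.
  Inley: +10 → 10 ≥ 10
Round 3 — Inley overflows.
  Lorne: +70 → 70 ≥ 70
Round 4 — Lorne overflows.
No further overflows.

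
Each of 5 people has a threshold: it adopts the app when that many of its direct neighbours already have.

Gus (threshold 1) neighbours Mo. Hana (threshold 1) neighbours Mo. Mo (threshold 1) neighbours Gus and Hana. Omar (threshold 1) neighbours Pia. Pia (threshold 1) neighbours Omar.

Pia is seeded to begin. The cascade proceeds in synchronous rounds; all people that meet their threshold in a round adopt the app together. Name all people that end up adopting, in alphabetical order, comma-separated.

Omar, Pia

Round 1 — Pia adopts the app (initial).
Round 2 — checking thresholds:
  Omar: 1 of 1 neighbours ≥ 1, adopts the app.
Round 3 — no new adoptions; cascade stops.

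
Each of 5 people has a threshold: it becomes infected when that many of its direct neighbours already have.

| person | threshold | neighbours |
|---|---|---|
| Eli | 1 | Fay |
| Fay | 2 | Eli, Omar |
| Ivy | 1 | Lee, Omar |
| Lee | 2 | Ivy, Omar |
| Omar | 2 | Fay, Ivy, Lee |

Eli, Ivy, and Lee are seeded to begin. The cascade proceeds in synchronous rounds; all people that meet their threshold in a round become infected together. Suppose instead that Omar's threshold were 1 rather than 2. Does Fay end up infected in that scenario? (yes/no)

With Omar's threshold at 1:
Round 1 — Eli, Ivy, Lee become infected (initial).
Round 2 — checking thresholds:
  Fay: 1 of 2 neighbours < 2, holds.
  Omar: 2 of 3 neighbours ≥ 1, becomes infected.
Round 3 — checking thresholds:
  Fay: 2 of 2 neighbours ≥ 2, becomes infected.
Round 4 — no new infections; cascade stops.

yes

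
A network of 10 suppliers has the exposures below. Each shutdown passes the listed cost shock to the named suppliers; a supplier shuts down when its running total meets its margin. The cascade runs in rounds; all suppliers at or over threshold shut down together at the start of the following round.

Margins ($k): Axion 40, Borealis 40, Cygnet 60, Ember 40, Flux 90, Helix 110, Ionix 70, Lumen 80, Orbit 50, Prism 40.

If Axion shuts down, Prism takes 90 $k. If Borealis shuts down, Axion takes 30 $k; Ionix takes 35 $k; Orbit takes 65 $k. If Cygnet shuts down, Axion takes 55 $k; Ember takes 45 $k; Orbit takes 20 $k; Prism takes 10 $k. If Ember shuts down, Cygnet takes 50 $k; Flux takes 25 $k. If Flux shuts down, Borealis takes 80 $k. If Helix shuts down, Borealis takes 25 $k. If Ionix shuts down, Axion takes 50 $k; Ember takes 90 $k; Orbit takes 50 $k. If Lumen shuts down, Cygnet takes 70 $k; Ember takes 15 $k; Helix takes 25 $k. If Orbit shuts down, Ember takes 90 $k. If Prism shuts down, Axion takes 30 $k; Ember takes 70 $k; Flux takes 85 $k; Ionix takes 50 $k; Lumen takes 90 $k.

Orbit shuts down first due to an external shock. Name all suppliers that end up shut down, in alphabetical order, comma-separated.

Round 1 — Orbit shuts down (initial).
  Ember: +90 → 90 ≥ 40
Round 2 — Ember shuts down.
  Cygnet: +50 → 50 < 60
  Flux: +25 → 25 < 90
No further shutdowns.

Ember, Orbit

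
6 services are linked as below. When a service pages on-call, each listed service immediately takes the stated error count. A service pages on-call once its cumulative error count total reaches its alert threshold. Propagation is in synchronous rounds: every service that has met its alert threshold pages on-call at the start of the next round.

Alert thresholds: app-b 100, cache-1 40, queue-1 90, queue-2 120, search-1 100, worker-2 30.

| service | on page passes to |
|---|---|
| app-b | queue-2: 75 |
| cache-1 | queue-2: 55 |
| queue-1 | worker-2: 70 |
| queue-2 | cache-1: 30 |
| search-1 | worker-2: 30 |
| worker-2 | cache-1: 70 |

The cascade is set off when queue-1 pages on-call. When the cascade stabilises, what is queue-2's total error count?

Round 1 — queue-1 pages on-call (initial).
  worker-2: +70 → 70 ≥ 30
Round 2 — worker-2 pages on-call.
  cache-1: +70 → 70 ≥ 40
Round 3 — cache-1 pages on-call.
  queue-2: +55 → 55 < 120
No further pages.

55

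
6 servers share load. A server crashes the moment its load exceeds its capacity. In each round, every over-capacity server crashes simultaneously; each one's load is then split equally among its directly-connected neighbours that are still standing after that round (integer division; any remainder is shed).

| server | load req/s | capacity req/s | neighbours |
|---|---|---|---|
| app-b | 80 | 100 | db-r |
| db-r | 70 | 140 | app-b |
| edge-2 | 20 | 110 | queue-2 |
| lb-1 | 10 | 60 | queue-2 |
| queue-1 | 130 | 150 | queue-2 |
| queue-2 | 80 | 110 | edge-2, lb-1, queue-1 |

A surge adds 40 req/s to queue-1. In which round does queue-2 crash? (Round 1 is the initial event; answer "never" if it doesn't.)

Round 1 — queue-1 at 170 > 150. queue-1 crashes.
  queue-1 sheds 170 req/s to queue-2: 170 each.
    queue-2: 80+170 = 250 > 110
Round 2 — queue-2 crashes.
  queue-2 sheds 250 req/s to edge-2, lb-1: 125 each.
    edge-2: 20+125 = 145 > 110
    lb-1: 10+125 = 135 > 60
Round 3 — edge-2, lb-1 crash.
  edge-2 sheds 145 req/s: no online neighbours, lost.
  lb-1 sheds 135 req/s: no online neighbours, lost.
No further crashes.

2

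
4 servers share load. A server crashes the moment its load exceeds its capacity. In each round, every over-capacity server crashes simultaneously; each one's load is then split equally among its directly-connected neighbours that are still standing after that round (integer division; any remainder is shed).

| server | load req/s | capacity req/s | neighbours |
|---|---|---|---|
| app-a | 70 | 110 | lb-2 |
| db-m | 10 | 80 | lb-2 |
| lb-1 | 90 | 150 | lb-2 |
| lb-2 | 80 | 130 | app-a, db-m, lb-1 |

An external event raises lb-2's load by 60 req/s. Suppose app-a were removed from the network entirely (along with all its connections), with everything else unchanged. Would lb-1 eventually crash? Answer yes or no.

yes

With app-a removed:
Round 1 — lb-2 at 140 > 130. lb-2 crashes.
  lb-2 sheds 140 req/s to db-m, lb-1: 70 each.
    db-m: 10+70 = 80 ≤ 80
    lb-1: 90+70 = 160 > 150
Round 2 — lb-1 crashes.
  lb-1 sheds 160 req/s: no online neighbours, lost.
No further crashes.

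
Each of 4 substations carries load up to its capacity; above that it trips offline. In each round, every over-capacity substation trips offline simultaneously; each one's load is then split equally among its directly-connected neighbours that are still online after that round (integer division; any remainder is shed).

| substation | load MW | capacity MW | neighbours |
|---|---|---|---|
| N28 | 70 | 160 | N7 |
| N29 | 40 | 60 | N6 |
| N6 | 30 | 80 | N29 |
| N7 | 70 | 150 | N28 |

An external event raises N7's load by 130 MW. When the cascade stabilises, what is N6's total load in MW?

30

Round 1 — N7 at 200 > 150. N7 trips offline.
  N7 sheds 200 MW to N28: 200 each.
    N28: 70+200 = 270 > 160
Round 2 — N28 trips offline.
  N28 sheds 270 MW: no online neighbours, lost.
No further trips.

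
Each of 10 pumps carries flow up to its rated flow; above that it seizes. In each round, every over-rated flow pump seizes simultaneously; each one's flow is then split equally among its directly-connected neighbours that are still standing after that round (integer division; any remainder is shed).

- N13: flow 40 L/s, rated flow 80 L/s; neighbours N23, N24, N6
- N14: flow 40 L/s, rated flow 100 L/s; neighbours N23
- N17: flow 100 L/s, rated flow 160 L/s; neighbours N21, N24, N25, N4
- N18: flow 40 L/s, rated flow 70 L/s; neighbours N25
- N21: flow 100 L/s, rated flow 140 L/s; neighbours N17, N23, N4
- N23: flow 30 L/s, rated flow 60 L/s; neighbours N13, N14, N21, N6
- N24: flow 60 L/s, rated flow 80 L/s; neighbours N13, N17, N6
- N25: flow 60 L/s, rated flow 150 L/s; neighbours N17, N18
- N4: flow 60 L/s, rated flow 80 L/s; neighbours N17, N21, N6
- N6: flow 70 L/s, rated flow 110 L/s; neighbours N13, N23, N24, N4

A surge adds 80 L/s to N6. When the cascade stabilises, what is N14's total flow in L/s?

62

Round 1 — N6 at 150 > 110. N6 seizes.
  N6 sheds 150 L/s to N13, N23, N24, N4: 37 each (2 lost).
    N13: 40+37 = 77 ≤ 80
    N23: 30+37 = 67 > 60
    N24: 60+37 = 97 > 80
    N4: 60+37 = 97 > 80
Round 2 — N23, N24, N4 seize.
  N23 sheds 67 L/s to N13, N14, N21: 22 each (1 lost).
    N13: 77+22 = 99 > 80
    N14: 40+22 = 62 ≤ 100
    N21: 100+22 = 122 ≤ 140
  N24 sheds 97 L/s to N13, N17: 48 each (1 lost).
    N13: 99+48 = 147 > 80
    N17: 100+48 = 148 ≤ 160
  N4 sheds 97 L/s to N17, N21: 48 each (1 lost).
    N17: 148+48 = 196 > 160
    N21: 122+48 = 170 > 140
Round 3 — N13, N17, N21 seize.
  N13 sheds 147 L/s: no online neighbours, lost.
  N17 sheds 196 L/s to N25: 196 each.
    N25: 60+196 = 256 > 150
  N21 sheds 170 L/s: no online neighbours, lost.
Round 4 — N25 seizes.
  N25 sheds 256 L/s to N18: 256 each.
    N18: 40+256 = 296 > 70
Round 5 — N18 seizes.
  N18 sheds 296 L/s: no online neighbours, lost.
No further seizures.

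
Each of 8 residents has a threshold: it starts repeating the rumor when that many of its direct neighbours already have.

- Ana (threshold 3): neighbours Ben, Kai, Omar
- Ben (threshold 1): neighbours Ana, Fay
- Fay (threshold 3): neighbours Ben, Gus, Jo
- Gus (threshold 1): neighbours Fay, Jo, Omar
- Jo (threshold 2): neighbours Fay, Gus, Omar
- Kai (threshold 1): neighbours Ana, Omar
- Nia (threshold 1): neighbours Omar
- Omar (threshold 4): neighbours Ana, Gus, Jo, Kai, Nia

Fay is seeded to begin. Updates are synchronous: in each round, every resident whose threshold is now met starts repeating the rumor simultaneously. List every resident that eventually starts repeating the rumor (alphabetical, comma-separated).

Ben, Fay, Gus, Jo

Round 1 — Fay starts repeating the rumor (initial).
Round 2 — checking thresholds:
  Ben: 1 of 2 neighbours ≥ 1, starts repeating the rumor.
  Gus: 1 of 3 neighbours ≥ 1, starts repeating the rumor.
  Jo: 1 of 3 neighbours < 2, not yet.
Round 3 — checking thresholds:
  Ana: 1 of 3 neighbours < 3, not yet.
  Jo: 2 of 3 neighbours ≥ 2, starts repeating the rumor.
  Omar: 1 of 5 neighbours < 4, not yet.
Round 4 — no new spreads; cascade stops.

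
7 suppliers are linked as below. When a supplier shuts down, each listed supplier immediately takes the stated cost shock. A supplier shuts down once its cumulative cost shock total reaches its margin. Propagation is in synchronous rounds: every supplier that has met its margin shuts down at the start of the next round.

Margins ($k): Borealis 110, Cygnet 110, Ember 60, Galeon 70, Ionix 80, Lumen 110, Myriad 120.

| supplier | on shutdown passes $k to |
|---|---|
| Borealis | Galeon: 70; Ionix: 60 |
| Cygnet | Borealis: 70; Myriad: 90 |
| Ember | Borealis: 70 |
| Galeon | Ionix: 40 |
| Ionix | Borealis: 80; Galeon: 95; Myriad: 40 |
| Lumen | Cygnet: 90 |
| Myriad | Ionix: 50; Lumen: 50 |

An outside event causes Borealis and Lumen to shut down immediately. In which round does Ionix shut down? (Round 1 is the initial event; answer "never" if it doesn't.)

Round 1 — Borealis, Lumen shut down (initial).
  Cygnet: +90 → 90 < 110
  Galeon: +70 → 70 ≥ 70
  Ionix: +60 → 60 < 80
Round 2 — Galeon shuts down.
  Ionix: +40 → 100 ≥ 80
Round 3 — Ionix shuts down.
  Myriad: +40 → 40 < 120
No further shutdowns.

3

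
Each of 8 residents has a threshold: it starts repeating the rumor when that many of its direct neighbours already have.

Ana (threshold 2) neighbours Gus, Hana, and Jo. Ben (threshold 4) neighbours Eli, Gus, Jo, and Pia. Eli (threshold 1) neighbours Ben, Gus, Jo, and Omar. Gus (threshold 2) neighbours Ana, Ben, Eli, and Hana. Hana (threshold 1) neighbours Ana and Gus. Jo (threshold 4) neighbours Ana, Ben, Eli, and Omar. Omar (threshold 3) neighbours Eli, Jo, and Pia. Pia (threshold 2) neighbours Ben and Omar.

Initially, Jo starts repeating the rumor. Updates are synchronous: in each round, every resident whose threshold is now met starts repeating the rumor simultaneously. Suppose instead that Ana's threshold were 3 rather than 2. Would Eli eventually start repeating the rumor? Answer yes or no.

With Ana's threshold at 3:
Round 1 — Jo starts repeating the rumor (initial).
Round 2 — checking thresholds:
  Ana: 1 of 3 neighbours < 3, holds.
  Ben: 1 of 4 neighbours < 4, holds.
  Eli: 1 of 4 neighbours ≥ 1, starts repeating the rumor.
  Omar: 1 of 3 neighbours < 3, holds.
Round 3 — no new spreads; cascade stops.

yes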